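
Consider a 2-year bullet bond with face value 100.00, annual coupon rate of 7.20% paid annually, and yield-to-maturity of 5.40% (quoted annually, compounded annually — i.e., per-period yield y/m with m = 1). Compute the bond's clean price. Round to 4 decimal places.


Coupon per period c = face * coupon_rate / m = 7.200000
Periods per year m = 1; per-period yield y/m = 0.054000
Number of cashflows N = 2
Cashflows (t years, CF_t, discount factor 1/(1+y/m)^(m*t), PV):
  t = 1.0000: CF_t = 7.200000, DF = 0.948767, PV = 6.831120
  t = 2.0000: CF_t = 107.200000, DF = 0.900158, PV = 96.496945
Price P = sum_t PV_t = 103.328064

Answer: Price = 103.3281


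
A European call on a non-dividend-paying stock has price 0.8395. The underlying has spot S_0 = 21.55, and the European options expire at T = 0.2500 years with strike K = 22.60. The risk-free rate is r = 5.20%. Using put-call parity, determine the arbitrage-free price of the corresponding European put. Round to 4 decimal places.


Answer: Put price = 1.5976

Derivation:
Put-call parity: C - P = S_0 * exp(-qT) - K * exp(-rT).
S_0 * exp(-qT) = 21.5500 * 1.00000000 = 21.55000000
K * exp(-rT) = 22.6000 * 0.98708414 = 22.30810145
P = C - S*exp(-qT) + K*exp(-rT)
P = 0.8395 - 21.55000000 + 22.30810145 = 1.5976


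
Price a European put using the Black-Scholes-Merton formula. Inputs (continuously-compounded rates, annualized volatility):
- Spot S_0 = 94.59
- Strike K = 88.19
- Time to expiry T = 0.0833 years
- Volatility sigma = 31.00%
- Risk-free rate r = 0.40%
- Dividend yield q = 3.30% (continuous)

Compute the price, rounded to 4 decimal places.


Answer: Price = 1.0585

Derivation:
d1 = (ln(S/K) + (r - q + 0.5*sigma^2) * T) / (sigma * sqrt(T)) = 0.80075930
d2 = d1 - sigma * sqrt(T) = 0.71128791
exp(-rT) = 0.99966686; exp(-qT) = 0.99725487
P = K * exp(-rT) * N(-d2) - S_0 * exp(-qT) * N(-d1)
N(-d1) = 0.21163550; N(-d2) = 0.23845292
P = 88.1900 * 0.99966686 * 0.23845292 - 94.5900 * 0.99725487 * 0.21163550 = 1.0585


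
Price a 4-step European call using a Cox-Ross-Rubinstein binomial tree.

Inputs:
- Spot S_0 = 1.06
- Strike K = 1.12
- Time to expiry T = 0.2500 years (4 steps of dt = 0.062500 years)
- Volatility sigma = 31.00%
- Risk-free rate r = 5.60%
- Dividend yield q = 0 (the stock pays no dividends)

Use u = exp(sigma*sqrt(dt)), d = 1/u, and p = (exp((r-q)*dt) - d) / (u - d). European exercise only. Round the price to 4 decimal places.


Answer: Price = V(0,0) = 0.0500

Derivation:
dt = T/N = 0.062500
u = exp(sigma*sqrt(dt)) = 1.080582; d = 1/u = 0.925427
p = (exp((r-q)*dt) - d) / (u - d) = 0.503232
Discount per step: exp(-r*dt) = 0.996506
Stock lattice S(k, i) with i counting down-moves:
  k=0: S(0,0) = 1.0600
  k=1: S(1,0) = 1.1454; S(1,1) = 0.9810
  k=2: S(2,0) = 1.2377; S(2,1) = 1.0600; S(2,2) = 0.9078
  k=3: S(3,0) = 1.3375; S(3,1) = 1.1454; S(3,2) = 0.9810; S(3,3) = 0.8401
  k=4: S(4,0) = 1.4452; S(4,1) = 1.2377; S(4,2) = 1.0600; S(4,3) = 0.9078; S(4,4) = 0.7775
Terminal payoffs V(N, i) = max(S_T - K, 0):
  V(4,0) = 0.325231; V(4,1) = 0.117717; V(4,2) = 0.000000; V(4,3) = 0.000000; V(4,4) = 0.000000
Backward induction: V(k, i) = exp(-r*dt) * [p * V(k+1, i) + (1-p) * V(k+1, i+1)].
  V(3,0) = exp(-r*dt) * [p*0.325231 + (1-p)*0.117717] = 0.221369
  V(3,1) = exp(-r*dt) * [p*0.117717 + (1-p)*0.000000] = 0.059032
  V(3,2) = exp(-r*dt) * [p*0.000000 + (1-p)*0.000000] = 0.000000
  V(3,3) = exp(-r*dt) * [p*0.000000 + (1-p)*0.000000] = 0.000000
  V(2,0) = exp(-r*dt) * [p*0.221369 + (1-p)*0.059032] = 0.140233
  V(2,1) = exp(-r*dt) * [p*0.059032 + (1-p)*0.000000] = 0.029603
  V(2,2) = exp(-r*dt) * [p*0.000000 + (1-p)*0.000000] = 0.000000
  V(1,0) = exp(-r*dt) * [p*0.140233 + (1-p)*0.029603] = 0.084978
  V(1,1) = exp(-r*dt) * [p*0.029603 + (1-p)*0.000000] = 0.014845
  V(0,0) = exp(-r*dt) * [p*0.084978 + (1-p)*0.014845] = 0.049963


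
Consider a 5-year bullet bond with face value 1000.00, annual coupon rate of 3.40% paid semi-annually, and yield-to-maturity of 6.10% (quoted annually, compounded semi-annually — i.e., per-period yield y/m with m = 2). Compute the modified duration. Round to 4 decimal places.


Coupon per period c = face * coupon_rate / m = 17.000000
Periods per year m = 2; per-period yield y/m = 0.030500
Number of cashflows N = 10
Cashflows (t years, CF_t, discount factor 1/(1+y/m)^(m*t), PV):
  t = 0.5000: CF_t = 17.000000, DF = 0.970403, PV = 16.496846
  t = 1.0000: CF_t = 17.000000, DF = 0.941681, PV = 16.008584
  t = 1.5000: CF_t = 17.000000, DF = 0.913810, PV = 15.534774
  t = 2.0000: CF_t = 17.000000, DF = 0.886764, PV = 15.074987
  t = 2.5000: CF_t = 17.000000, DF = 0.860518, PV = 14.628808
  t = 3.0000: CF_t = 17.000000, DF = 0.835049, PV = 14.195835
  t = 3.5000: CF_t = 17.000000, DF = 0.810334, PV = 13.775677
  t = 4.0000: CF_t = 17.000000, DF = 0.786350, PV = 13.367954
  t = 4.5000: CF_t = 17.000000, DF = 0.763076, PV = 12.972299
  t = 5.0000: CF_t = 1017.000000, DF = 0.740491, PV = 753.079788
Price P = sum_t PV_t = 885.135553
First compute Macaulay numerator sum_t t * PV_t:
  t * PV_t at t = 0.5000: 8.248423
  t * PV_t at t = 1.0000: 16.008584
  t * PV_t at t = 1.5000: 23.302161
  t * PV_t at t = 2.0000: 30.149973
  t * PV_t at t = 2.5000: 36.572020
  t * PV_t at t = 3.0000: 42.587505
  t * PV_t at t = 3.5000: 48.214869
  t * PV_t at t = 4.0000: 53.471817
  t * PV_t at t = 4.5000: 58.375346
  t * PV_t at t = 5.0000: 3765.398941
Macaulay duration D = 4082.329640 / 885.135553 = 4.612095
Modified duration = D / (1 + y/m) = 4.612095 / (1 + 0.030500) = 4.475590

Answer: Modified duration = 4.4756


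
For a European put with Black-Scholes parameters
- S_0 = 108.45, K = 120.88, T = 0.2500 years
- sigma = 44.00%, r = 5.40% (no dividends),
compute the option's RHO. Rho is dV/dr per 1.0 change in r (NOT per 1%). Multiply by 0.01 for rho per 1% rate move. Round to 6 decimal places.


Answer: Rho = -21.050491

Derivation:
d1 = -0.3218594577; d2 = -0.5418594577
phi(d1) = 0.3788044052; exp(-qT) = 1.0000000000; exp(-rT) = 0.9865907163
N(-d2) = 0.7060423361
Rho = -K*T*exp(-rT)*N(-d2) = -120.8800 * 0.2500 * 0.9865907163 * 0.7060423361 = -21.050491


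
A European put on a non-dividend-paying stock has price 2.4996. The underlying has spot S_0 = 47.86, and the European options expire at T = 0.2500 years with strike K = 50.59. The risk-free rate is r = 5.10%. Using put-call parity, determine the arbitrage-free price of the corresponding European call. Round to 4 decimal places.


Answer: Call price = 0.4105

Derivation:
Put-call parity: C - P = S_0 * exp(-qT) - K * exp(-rT).
S_0 * exp(-qT) = 47.8600 * 1.00000000 = 47.86000000
K * exp(-rT) = 50.5900 * 0.98733094 = 49.94907210
C = P + S*exp(-qT) - K*exp(-rT)
C = 2.4996 + 47.86000000 - 49.94907210 = 0.4105


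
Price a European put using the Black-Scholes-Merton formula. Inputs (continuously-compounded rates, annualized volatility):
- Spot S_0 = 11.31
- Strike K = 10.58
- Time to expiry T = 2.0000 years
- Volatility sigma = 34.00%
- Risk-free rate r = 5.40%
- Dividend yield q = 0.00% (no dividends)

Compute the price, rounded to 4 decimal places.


d1 = (ln(S/K) + (r - q + 0.5*sigma^2) * T) / (sigma * sqrt(T)) = 0.60378988
d2 = d1 - sigma * sqrt(T) = 0.12295727
exp(-rT) = 0.89762760; exp(-qT) = 1.00000000
P = K * exp(-rT) * N(-d2) - S_0 * exp(-qT) * N(-d1)
N(-d1) = 0.27299167; N(-d2) = 0.45107047
P = 10.5800 * 0.89762760 * 0.45107047 - 11.3100 * 1.00000000 * 0.27299167 = 1.1962

Answer: Price = 1.1962


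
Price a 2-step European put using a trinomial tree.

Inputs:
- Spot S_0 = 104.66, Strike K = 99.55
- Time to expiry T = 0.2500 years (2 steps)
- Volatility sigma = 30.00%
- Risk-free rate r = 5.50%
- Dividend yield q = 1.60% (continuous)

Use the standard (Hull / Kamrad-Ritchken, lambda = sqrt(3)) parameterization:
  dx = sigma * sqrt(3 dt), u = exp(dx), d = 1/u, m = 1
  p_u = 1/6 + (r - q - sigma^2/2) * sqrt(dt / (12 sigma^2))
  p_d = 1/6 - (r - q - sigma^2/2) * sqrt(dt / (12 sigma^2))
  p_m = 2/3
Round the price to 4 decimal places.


dt = T/N = 0.125000; dx = sigma*sqrt(3*dt) = 0.183712
u = exp(dx) = 1.201669; d = 1/u = 0.832176
p_u = 0.164625, p_m = 0.666667, p_d = 0.168708
Discount per step: exp(-r*dt) = 0.993149
Stock lattice S(k, j) with j the centered position index:
  k=0: S(0,+0) = 104.6600
  k=1: S(1,-1) = 87.0955; S(1,+0) = 104.6600; S(1,+1) = 125.7667
  k=2: S(2,-2) = 72.4788; S(2,-1) = 87.0955; S(2,+0) = 104.6600; S(2,+1) = 125.7667; S(2,+2) = 151.1300
Terminal payoffs V(N, j) = max(K - S_T, 0):
  V(2,-2) = 27.071241; V(2,-1) = 12.454495; V(2,+0) = 0.000000; V(2,+1) = 0.000000; V(2,+2) = 0.000000
Backward induction: V(k, j) = exp(-r*dt) * [p_u * V(k+1, j+1) + p_m * V(k+1, j) + p_d * V(k+1, j-1)]
  V(1,-1) = exp(-r*dt) * [p_u*0.000000 + p_m*12.454495 + p_d*27.071241] = 12.781951
  V(1,+0) = exp(-r*dt) * [p_u*0.000000 + p_m*0.000000 + p_d*12.454495] = 2.086776
  V(1,+1) = exp(-r*dt) * [p_u*0.000000 + p_m*0.000000 + p_d*0.000000] = 0.000000
  V(0,+0) = exp(-r*dt) * [p_u*0.000000 + p_m*2.086776 + p_d*12.781951] = 3.523294

Answer: Price = V(0,0) = 3.5233


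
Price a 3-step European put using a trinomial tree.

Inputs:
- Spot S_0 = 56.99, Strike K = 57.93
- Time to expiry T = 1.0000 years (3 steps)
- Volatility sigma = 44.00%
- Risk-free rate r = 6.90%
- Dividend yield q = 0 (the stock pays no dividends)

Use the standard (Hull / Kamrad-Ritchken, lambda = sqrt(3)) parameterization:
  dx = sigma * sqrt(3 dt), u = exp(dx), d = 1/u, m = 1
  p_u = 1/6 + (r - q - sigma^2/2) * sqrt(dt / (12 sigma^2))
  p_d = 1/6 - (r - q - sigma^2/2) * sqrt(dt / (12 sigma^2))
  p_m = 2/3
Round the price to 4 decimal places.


dt = T/N = 0.333333; dx = sigma*sqrt(3*dt) = 0.440000
u = exp(dx) = 1.552707; d = 1/u = 0.644036
p_u = 0.156136, p_m = 0.666667, p_d = 0.177197
Discount per step: exp(-r*dt) = 0.977262
Stock lattice S(k, j) with j the centered position index:
  k=0: S(0,+0) = 56.9900
  k=1: S(1,-1) = 36.7036; S(1,+0) = 56.9900; S(1,+1) = 88.4888
  k=2: S(2,-2) = 23.6385; S(2,-1) = 36.7036; S(2,+0) = 56.9900; S(2,+1) = 88.4888; S(2,+2) = 137.3972
  k=3: S(3,-3) = 15.2240; S(3,-2) = 23.6385; S(3,-1) = 36.7036; S(3,+0) = 56.9900; S(3,+1) = 88.4888; S(3,+2) = 137.3972; S(3,+3) = 213.3376
Terminal payoffs V(N, j) = max(K - S_T, 0):
  V(3,-3) = 42.705959; V(3,-2) = 34.291522; V(3,-1) = 21.226364; V(3,+0) = 0.940000; V(3,+1) = 0.000000; V(3,+2) = 0.000000; V(3,+3) = 0.000000
Backward induction: V(k, j) = exp(-r*dt) * [p_u * V(k+1, j+1) + p_m * V(k+1, j) + p_d * V(k+1, j-1)]
  V(2,-2) = exp(-r*dt) * [p_u*21.226364 + p_m*34.291522 + p_d*42.705959] = 32.975366
  V(2,-1) = exp(-r*dt) * [p_u*0.940000 + p_m*21.226364 + p_d*34.291522] = 19.910777
  V(2,+0) = exp(-r*dt) * [p_u*0.000000 + p_m*0.940000 + p_d*21.226364] = 4.288144
  V(2,+1) = exp(-r*dt) * [p_u*0.000000 + p_m*0.000000 + p_d*0.940000] = 0.162778
  V(2,+2) = exp(-r*dt) * [p_u*0.000000 + p_m*0.000000 + p_d*0.000000] = 0.000000
  V(1,-1) = exp(-r*dt) * [p_u*4.288144 + p_m*19.910777 + p_d*32.975366] = 19.336625
  V(1,+0) = exp(-r*dt) * [p_u*0.162778 + p_m*4.288144 + p_d*19.910777] = 6.266507
  V(1,+1) = exp(-r*dt) * [p_u*0.000000 + p_m*0.162778 + p_d*4.288144] = 0.848620
  V(0,+0) = exp(-r*dt) * [p_u*0.848620 + p_m*6.266507 + p_d*19.336625] = 7.560653

Answer: Price = V(0,0) = 7.5607


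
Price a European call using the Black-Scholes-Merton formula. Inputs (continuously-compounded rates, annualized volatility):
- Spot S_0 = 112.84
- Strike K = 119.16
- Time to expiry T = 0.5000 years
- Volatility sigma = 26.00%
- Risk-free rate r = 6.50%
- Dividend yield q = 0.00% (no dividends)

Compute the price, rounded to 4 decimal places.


d1 = (ln(S/K) + (r - q + 0.5*sigma^2) * T) / (sigma * sqrt(T)) = -0.02771990
d2 = d1 - sigma * sqrt(T) = -0.21156766
exp(-rT) = 0.96802245; exp(-qT) = 1.00000000
C = S_0 * exp(-qT) * N(d1) - K * exp(-rT) * N(d2)
N(d1) = 0.48894278; N(d2) = 0.41622217
C = 112.8400 * 1.00000000 * 0.48894278 - 119.1600 * 0.96802245 * 0.41622217 = 7.1613

Answer: Price = 7.1613


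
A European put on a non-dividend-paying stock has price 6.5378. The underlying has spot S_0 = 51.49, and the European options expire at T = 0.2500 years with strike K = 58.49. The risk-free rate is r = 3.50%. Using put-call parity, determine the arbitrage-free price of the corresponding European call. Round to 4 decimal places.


Put-call parity: C - P = S_0 * exp(-qT) - K * exp(-rT).
S_0 * exp(-qT) = 51.4900 * 1.00000000 = 51.49000000
K * exp(-rT) = 58.4900 * 0.99128817 = 57.98044505
C = P + S*exp(-qT) - K*exp(-rT)
C = 6.5378 + 51.49000000 - 57.98044505 = 0.0474

Answer: Call price = 0.0474


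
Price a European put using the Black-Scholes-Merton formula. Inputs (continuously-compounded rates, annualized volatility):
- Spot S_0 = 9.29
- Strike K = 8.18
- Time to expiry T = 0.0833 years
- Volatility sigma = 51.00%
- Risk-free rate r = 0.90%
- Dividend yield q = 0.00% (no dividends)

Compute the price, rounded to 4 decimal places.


d1 = (ln(S/K) + (r - q + 0.5*sigma^2) * T) / (sigma * sqrt(T)) = 0.94316647
d2 = d1 - sigma * sqrt(T) = 0.79597160
exp(-rT) = 0.99925058; exp(-qT) = 1.00000000
P = K * exp(-rT) * N(-d2) - S_0 * exp(-qT) * N(-d1)
N(-d1) = 0.17279788; N(-d2) = 0.21302427
P = 8.1800 * 0.99925058 * 0.21302427 - 9.2900 * 1.00000000 * 0.17279788 = 0.1359

Answer: Price = 0.1359


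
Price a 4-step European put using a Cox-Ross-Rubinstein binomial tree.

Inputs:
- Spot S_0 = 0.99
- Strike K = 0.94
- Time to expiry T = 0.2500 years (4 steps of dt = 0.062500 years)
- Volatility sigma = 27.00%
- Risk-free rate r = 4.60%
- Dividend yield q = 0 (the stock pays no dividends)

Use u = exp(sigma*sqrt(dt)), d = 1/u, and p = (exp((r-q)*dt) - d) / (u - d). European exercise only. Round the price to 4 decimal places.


Answer: Price = V(0,0) = 0.0292

Derivation:
dt = T/N = 0.062500
u = exp(sigma*sqrt(dt)) = 1.069830; d = 1/u = 0.934728
p = (exp((r-q)*dt) - d) / (u - d) = 0.504442
Discount per step: exp(-r*dt) = 0.997129
Stock lattice S(k, i) with i counting down-moves:
  k=0: S(0,0) = 0.9900
  k=1: S(1,0) = 1.0591; S(1,1) = 0.9254
  k=2: S(2,0) = 1.1331; S(2,1) = 0.9900; S(2,2) = 0.8650
  k=3: S(3,0) = 1.2122; S(3,1) = 1.0591; S(3,2) = 0.9254; S(3,3) = 0.8085
  k=4: S(4,0) = 1.2969; S(4,1) = 1.1331; S(4,2) = 0.9900; S(4,3) = 0.8650; S(4,4) = 0.7557
Terminal payoffs V(N, i) = max(K - S_T, 0):
  V(4,0) = 0.000000; V(4,1) = 0.000000; V(4,2) = 0.000000; V(4,3) = 0.075021; V(4,4) = 0.184254
Backward induction: V(k, i) = exp(-r*dt) * [p * V(k+1, i) + (1-p) * V(k+1, i+1)].
  V(3,0) = exp(-r*dt) * [p*0.000000 + (1-p)*0.000000] = 0.000000
  V(3,1) = exp(-r*dt) * [p*0.000000 + (1-p)*0.000000] = 0.000000
  V(3,2) = exp(-r*dt) * [p*0.000000 + (1-p)*0.075021] = 0.037071
  V(3,3) = exp(-r*dt) * [p*0.075021 + (1-p)*0.184254] = 0.128782
  V(2,0) = exp(-r*dt) * [p*0.000000 + (1-p)*0.000000] = 0.000000
  V(2,1) = exp(-r*dt) * [p*0.000000 + (1-p)*0.037071] = 0.018318
  V(2,2) = exp(-r*dt) * [p*0.037071 + (1-p)*0.128782] = 0.082282
  V(1,0) = exp(-r*dt) * [p*0.000000 + (1-p)*0.018318] = 0.009052
  V(1,1) = exp(-r*dt) * [p*0.018318 + (1-p)*0.082282] = 0.049872
  V(0,0) = exp(-r*dt) * [p*0.009052 + (1-p)*0.049872] = 0.029196


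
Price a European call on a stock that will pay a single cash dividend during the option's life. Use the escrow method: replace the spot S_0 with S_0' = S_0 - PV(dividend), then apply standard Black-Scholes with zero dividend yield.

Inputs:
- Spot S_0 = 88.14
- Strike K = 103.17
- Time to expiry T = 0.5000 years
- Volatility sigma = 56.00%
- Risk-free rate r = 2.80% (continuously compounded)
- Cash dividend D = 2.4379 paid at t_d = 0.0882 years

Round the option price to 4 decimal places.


Answer: Price = 8.0312

Derivation:
PV(D) = D * exp(-r * t_d) = 2.4379 * 0.99753345 = 2.43188679
S_0' = S_0 - PV(D) = 88.1400 - 2.43188679 = 85.70811321
d1 = (ln(S_0'/K) + (r + sigma^2/2)*T) / (sigma*sqrt(T)) = -0.23493780
d2 = d1 - sigma*sqrt(T) = -0.63091760
exp(-rT) = 0.98609754
N(d1) = 0.40712851; N(d2) = 0.26404720
C = S_0' * N(d1) - K * exp(-rT) * N(d2) = 85.70811321 * 0.40712851 - 103.1700 * 0.98609754 * 0.26404720 = 8.0312


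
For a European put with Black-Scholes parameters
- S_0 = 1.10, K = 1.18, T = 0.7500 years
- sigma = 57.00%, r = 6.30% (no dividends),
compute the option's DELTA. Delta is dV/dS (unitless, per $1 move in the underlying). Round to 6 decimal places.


Answer: Delta = -0.420616

Derivation:
d1 = 0.2003167228; d2 = -0.2933177574
phi(d1) = 0.3910179047; exp(-qT) = 1.0000000000; exp(-rT) = 0.9538489056
N(-d1) = 0.4206164423
Delta = -exp(-qT) * N(-d1) = -1.0000000000 * 0.4206164423 = -0.420616


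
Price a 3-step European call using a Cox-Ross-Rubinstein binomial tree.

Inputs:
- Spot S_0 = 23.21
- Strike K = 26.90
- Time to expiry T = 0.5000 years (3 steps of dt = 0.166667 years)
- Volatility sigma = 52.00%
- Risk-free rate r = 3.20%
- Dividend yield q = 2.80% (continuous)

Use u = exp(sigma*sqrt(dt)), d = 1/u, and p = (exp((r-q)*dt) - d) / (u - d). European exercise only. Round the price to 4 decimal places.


dt = T/N = 0.166667
u = exp(sigma*sqrt(dt)) = 1.236505; d = 1/u = 0.808731
p = (exp((r-q)*dt) - d) / (u - d) = 0.448685
Discount per step: exp(-r*dt) = 0.994681
Stock lattice S(k, i) with i counting down-moves:
  k=0: S(0,0) = 23.2100
  k=1: S(1,0) = 28.6993; S(1,1) = 18.7706
  k=2: S(2,0) = 35.4868; S(2,1) = 23.2100; S(2,2) = 15.1804
  k=3: S(3,0) = 43.8796; S(3,1) = 28.6993; S(3,2) = 18.7706; S(3,3) = 12.2769
Terminal payoffs V(N, i) = max(S_T - K, 0):
  V(3,0) = 16.979645; V(3,1) = 1.799288; V(3,2) = 0.000000; V(3,3) = 0.000000
Backward induction: V(k, i) = exp(-r*dt) * [p * V(k+1, i) + (1-p) * V(k+1, i+1)].
  V(2,0) = exp(-r*dt) * [p*16.979645 + (1-p)*1.799288] = 8.564688
  V(2,1) = exp(-r*dt) * [p*1.799288 + (1-p)*0.000000] = 0.803020
  V(2,2) = exp(-r*dt) * [p*0.000000 + (1-p)*0.000000] = 0.000000
  V(1,0) = exp(-r*dt) * [p*8.564688 + (1-p)*0.803020] = 4.262769
  V(1,1) = exp(-r*dt) * [p*0.803020 + (1-p)*0.000000] = 0.358387
  V(0,0) = exp(-r*dt) * [p*4.262769 + (1-p)*0.358387] = 2.099000

Answer: Price = V(0,0) = 2.0990


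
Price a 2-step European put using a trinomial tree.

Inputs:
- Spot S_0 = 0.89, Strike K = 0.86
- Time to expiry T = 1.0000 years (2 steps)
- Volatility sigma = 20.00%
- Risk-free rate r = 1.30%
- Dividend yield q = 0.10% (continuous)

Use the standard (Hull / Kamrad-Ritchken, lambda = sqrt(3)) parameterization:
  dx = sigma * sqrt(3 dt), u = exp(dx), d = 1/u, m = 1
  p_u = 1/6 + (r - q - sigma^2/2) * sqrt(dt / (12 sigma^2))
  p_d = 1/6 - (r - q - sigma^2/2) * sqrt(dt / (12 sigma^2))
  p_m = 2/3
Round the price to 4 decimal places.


Answer: Price = V(0,0) = 0.0471

Derivation:
dt = T/N = 0.500000; dx = sigma*sqrt(3*dt) = 0.244949
u = exp(dx) = 1.277556; d = 1/u = 0.782744
p_u = 0.158502, p_m = 0.666667, p_d = 0.174832
Discount per step: exp(-r*dt) = 0.993521
Stock lattice S(k, j) with j the centered position index:
  k=0: S(0,+0) = 0.8900
  k=1: S(1,-1) = 0.6966; S(1,+0) = 0.8900; S(1,+1) = 1.1370
  k=2: S(2,-2) = 0.5453; S(2,-1) = 0.6966; S(2,+0) = 0.8900; S(2,+1) = 1.1370; S(2,+2) = 1.4526
Terminal payoffs V(N, j) = max(K - S_T, 0):
  V(2,-2) = 0.314707; V(2,-1) = 0.163357; V(2,+0) = 0.000000; V(2,+1) = 0.000000; V(2,+2) = 0.000000
Backward induction: V(k, j) = exp(-r*dt) * [p_u * V(k+1, j+1) + p_m * V(k+1, j) + p_d * V(k+1, j-1)]
  V(1,-1) = exp(-r*dt) * [p_u*0.000000 + p_m*0.163357 + p_d*0.314707] = 0.162864
  V(1,+0) = exp(-r*dt) * [p_u*0.000000 + p_m*0.000000 + p_d*0.163357] = 0.028375
  V(1,+1) = exp(-r*dt) * [p_u*0.000000 + p_m*0.000000 + p_d*0.000000] = 0.000000
  V(0,+0) = exp(-r*dt) * [p_u*0.000000 + p_m*0.028375 + p_d*0.162864] = 0.047083


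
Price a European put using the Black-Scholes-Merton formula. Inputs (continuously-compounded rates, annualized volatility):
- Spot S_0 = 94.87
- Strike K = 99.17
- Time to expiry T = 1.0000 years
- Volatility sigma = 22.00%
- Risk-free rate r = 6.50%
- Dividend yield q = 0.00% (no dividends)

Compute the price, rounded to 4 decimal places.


d1 = (ln(S/K) + (r - q + 0.5*sigma^2) * T) / (sigma * sqrt(T)) = 0.20396356
d2 = d1 - sigma * sqrt(T) = -0.01603644
exp(-rT) = 0.93706746; exp(-qT) = 1.00000000
P = K * exp(-rT) * N(-d2) - S_0 * exp(-qT) * N(-d1)
N(-d1) = 0.41919099; N(-d2) = 0.50639734
P = 99.1700 * 0.93706746 * 0.50639734 - 94.8700 * 1.00000000 * 0.41919099 = 7.2903

Answer: Price = 7.2903


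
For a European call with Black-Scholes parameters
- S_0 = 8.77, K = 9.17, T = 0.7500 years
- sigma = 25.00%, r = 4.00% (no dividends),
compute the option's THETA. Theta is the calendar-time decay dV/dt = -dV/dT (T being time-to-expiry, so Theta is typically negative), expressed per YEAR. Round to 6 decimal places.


Answer: Theta = -0.657735

Derivation:
d1 = 0.0408164475; d2 = -0.1756899034
phi(d1) = 0.3986101034; exp(-qT) = 1.0000000000; exp(-rT) = 0.9704455335
Theta = -S*exp(-qT)*phi(d1)*sigma/(2*sqrt(T)) - r*K*exp(-rT)*N(d2) + q*S*exp(-qT)*N(d1)
N(d1) = 0.5162788865; N(d2) = 0.4302687839; sqrt(T) = 0.8660254038
Term 1 = -8.7700 * 1.0000000000 * 0.3986101034 * 0.2500 / (2 * 0.8660254038) = -0.5045767987
Term 2 = -0.0400 * 9.1700 * 0.9704455335 * 0.4302687839 = -0.1531582275
Term 3 = 0 (no dividend yield, q = 0)
Theta = -0.5045767987 + (-0.1531582275) + (0.0000000000) = -0.657735


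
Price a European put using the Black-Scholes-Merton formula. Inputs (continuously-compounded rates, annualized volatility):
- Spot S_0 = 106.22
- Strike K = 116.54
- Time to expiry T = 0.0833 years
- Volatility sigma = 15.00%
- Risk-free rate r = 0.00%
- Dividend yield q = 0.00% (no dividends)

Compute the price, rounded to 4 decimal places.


Answer: Price = 10.3477

Derivation:
d1 = (ln(S/K) + (r - q + 0.5*sigma^2) * T) / (sigma * sqrt(T)) = -2.12010834
d2 = d1 - sigma * sqrt(T) = -2.16340095
exp(-rT) = 1.00000000; exp(-qT) = 1.00000000
P = K * exp(-rT) * N(-d2) - S_0 * exp(-qT) * N(-d1)
N(-d1) = 0.98300155; N(-d2) = 0.98474482
P = 116.5400 * 1.00000000 * 0.98474482 - 106.2200 * 1.00000000 * 0.98300155 = 10.3477


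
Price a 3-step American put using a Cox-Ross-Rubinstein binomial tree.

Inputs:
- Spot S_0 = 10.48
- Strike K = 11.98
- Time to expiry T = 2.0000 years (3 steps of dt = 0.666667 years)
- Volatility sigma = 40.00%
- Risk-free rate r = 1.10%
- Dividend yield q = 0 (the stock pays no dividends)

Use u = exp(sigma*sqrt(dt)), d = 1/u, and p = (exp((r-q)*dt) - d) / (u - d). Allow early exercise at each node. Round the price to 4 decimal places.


Answer: Price = V(0,0) = 3.2965

Derivation:
dt = T/N = 0.666667
u = exp(sigma*sqrt(dt)) = 1.386245; d = 1/u = 0.721373
p = (exp((r-q)*dt) - d) / (u - d) = 0.430139
Discount per step: exp(-r*dt) = 0.992693
Stock lattice S(k, i) with i counting down-moves:
  k=0: S(0,0) = 10.4800
  k=1: S(1,0) = 14.5278; S(1,1) = 7.5600
  k=2: S(2,0) = 20.1392; S(2,1) = 10.4800; S(2,2) = 5.4536
  k=3: S(3,0) = 27.9178; S(3,1) = 14.5278; S(3,2) = 7.5600; S(3,3) = 3.9341
Terminal payoffs V(N, i) = max(K - S_T, 0):
  V(3,0) = 0.000000; V(3,1) = 0.000000; V(3,2) = 4.420009; V(3,3) = 8.045937
Backward induction: V(k, i) = exp(-r*dt) * [p * V(k+1, i) + (1-p) * V(k+1, i+1)]; then take max(V_cont, immediate exercise) for American.
  V(2,0) = exp(-r*dt) * [p*0.000000 + (1-p)*0.000000] = 0.000000; exercise = 0.000000; V(2,0) = max -> 0.000000
  V(2,1) = exp(-r*dt) * [p*0.000000 + (1-p)*4.420009] = 2.500388; exercise = 1.500000; V(2,1) = max -> 2.500388
  V(2,2) = exp(-r*dt) * [p*4.420009 + (1-p)*8.045937] = 6.438893; exercise = 6.526425; V(2,2) = max -> 6.526425
  V(1,0) = exp(-r*dt) * [p*0.000000 + (1-p)*2.500388] = 1.414464; exercise = 0.000000; V(1,0) = max -> 1.414464
  V(1,1) = exp(-r*dt) * [p*2.500388 + (1-p)*6.526425] = 4.759638; exercise = 4.420009; V(1,1) = max -> 4.759638
  V(0,0) = exp(-r*dt) * [p*1.414464 + (1-p)*4.759638] = 3.296486; exercise = 1.500000; V(0,0) = max -> 3.296486


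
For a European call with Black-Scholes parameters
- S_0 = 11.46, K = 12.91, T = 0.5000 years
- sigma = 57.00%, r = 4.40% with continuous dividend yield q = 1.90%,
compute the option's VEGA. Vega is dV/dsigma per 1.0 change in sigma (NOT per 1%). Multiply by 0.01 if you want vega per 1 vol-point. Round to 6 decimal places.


Answer: Vega = 3.195880

Derivation:
d1 = -0.0630553009; d2 = -0.4661061661
phi(d1) = 0.3981499767; exp(-qT) = 0.9905449824; exp(-rT) = 0.9782402351
Vega = S * exp(-qT) * phi(d1) * sqrt(T) = 11.4600 * 0.9905449824 * 0.3981499767 * 0.7071067812 = 3.195880


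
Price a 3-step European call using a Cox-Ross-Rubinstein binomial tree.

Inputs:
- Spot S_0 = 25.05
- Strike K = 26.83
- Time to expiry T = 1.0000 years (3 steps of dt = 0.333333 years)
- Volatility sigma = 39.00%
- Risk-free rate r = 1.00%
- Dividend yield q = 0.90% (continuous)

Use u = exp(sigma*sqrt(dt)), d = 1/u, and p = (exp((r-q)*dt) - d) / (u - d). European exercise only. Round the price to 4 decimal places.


Answer: Price = V(0,0) = 3.4321

Derivation:
dt = T/N = 0.333333
u = exp(sigma*sqrt(dt)) = 1.252531; d = 1/u = 0.798383
p = (exp((r-q)*dt) - d) / (u - d) = 0.444679
Discount per step: exp(-r*dt) = 0.996672
Stock lattice S(k, i) with i counting down-moves:
  k=0: S(0,0) = 25.0500
  k=1: S(1,0) = 31.3759; S(1,1) = 19.9995
  k=2: S(2,0) = 39.2993; S(2,1) = 25.0500; S(2,2) = 15.9673
  k=3: S(3,0) = 49.2236; S(3,1) = 31.3759; S(3,2) = 19.9995; S(3,3) = 12.7480
Terminal payoffs V(N, i) = max(S_T - K, 0):
  V(3,0) = 22.393623; V(3,1) = 4.545911; V(3,2) = 0.000000; V(3,3) = 0.000000
Backward induction: V(k, i) = exp(-r*dt) * [p * V(k+1, i) + (1-p) * V(k+1, i+1)].
  V(2,0) = exp(-r*dt) * [p*22.393623 + (1-p)*4.545911] = 12.440876
  V(2,1) = exp(-r*dt) * [p*4.545911 + (1-p)*0.000000] = 2.014744
  V(2,2) = exp(-r*dt) * [p*0.000000 + (1-p)*0.000000] = 0.000000
  V(1,0) = exp(-r*dt) * [p*12.440876 + (1-p)*2.014744] = 6.628894
  V(1,1) = exp(-r*dt) * [p*2.014744 + (1-p)*0.000000] = 0.892933
  V(0,0) = exp(-r*dt) * [p*6.628894 + (1-p)*0.892933] = 3.432135


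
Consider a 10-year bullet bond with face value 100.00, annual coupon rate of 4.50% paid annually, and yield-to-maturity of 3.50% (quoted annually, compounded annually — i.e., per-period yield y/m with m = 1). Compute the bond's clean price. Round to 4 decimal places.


Coupon per period c = face * coupon_rate / m = 4.500000
Periods per year m = 1; per-period yield y/m = 0.035000
Number of cashflows N = 10
Cashflows (t years, CF_t, discount factor 1/(1+y/m)^(m*t), PV):
  t = 1.0000: CF_t = 4.500000, DF = 0.966184, PV = 4.347826
  t = 2.0000: CF_t = 4.500000, DF = 0.933511, PV = 4.200798
  t = 3.0000: CF_t = 4.500000, DF = 0.901943, PV = 4.058742
  t = 4.0000: CF_t = 4.500000, DF = 0.871442, PV = 3.921490
  t = 5.0000: CF_t = 4.500000, DF = 0.841973, PV = 3.788879
  t = 6.0000: CF_t = 4.500000, DF = 0.813501, PV = 3.660753
  t = 7.0000: CF_t = 4.500000, DF = 0.785991, PV = 3.536959
  t = 8.0000: CF_t = 4.500000, DF = 0.759412, PV = 3.417352
  t = 9.0000: CF_t = 4.500000, DF = 0.733731, PV = 3.301789
  t = 10.0000: CF_t = 104.500000, DF = 0.708919, PV = 74.082016
Price P = sum_t PV_t = 108.316605

Answer: Price = 108.3166


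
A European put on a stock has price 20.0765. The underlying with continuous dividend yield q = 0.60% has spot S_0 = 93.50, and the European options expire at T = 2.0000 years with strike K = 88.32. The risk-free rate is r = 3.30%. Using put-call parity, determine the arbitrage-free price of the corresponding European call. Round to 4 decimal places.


Put-call parity: C - P = S_0 * exp(-qT) - K * exp(-rT).
S_0 * exp(-qT) = 93.5000 * 0.98807171 = 92.38470515
K * exp(-rT) = 88.3200 * 0.93613086 = 82.67907793
C = P + S*exp(-qT) - K*exp(-rT)
C = 20.0765 + 92.38470515 - 82.67907793 = 29.7821

Answer: Call price = 29.7821


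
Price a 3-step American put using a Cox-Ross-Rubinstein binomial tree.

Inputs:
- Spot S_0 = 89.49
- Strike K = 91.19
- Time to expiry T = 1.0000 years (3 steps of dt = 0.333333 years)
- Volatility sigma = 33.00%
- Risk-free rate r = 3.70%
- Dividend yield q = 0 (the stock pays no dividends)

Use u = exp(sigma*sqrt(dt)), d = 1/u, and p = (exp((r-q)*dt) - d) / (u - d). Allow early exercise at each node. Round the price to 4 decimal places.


Answer: Price = V(0,0) = 12.0520

Derivation:
dt = T/N = 0.333333
u = exp(sigma*sqrt(dt)) = 1.209885; d = 1/u = 0.826525
p = (exp((r-q)*dt) - d) / (u - d) = 0.484883
Discount per step: exp(-r*dt) = 0.987742
Stock lattice S(k, i) with i counting down-moves:
  k=0: S(0,0) = 89.4900
  k=1: S(1,0) = 108.2726; S(1,1) = 73.9657
  k=2: S(2,0) = 130.9975; S(2,1) = 89.4900; S(2,2) = 61.1345
  k=3: S(3,0) = 158.4919; S(3,1) = 108.2726; S(3,2) = 73.9657; S(3,3) = 50.5291
Terminal payoffs V(N, i) = max(K - S_T, 0):
  V(3,0) = 0.000000; V(3,1) = 0.000000; V(3,2) = 17.224313; V(3,3) = 40.660864
Backward induction: V(k, i) = exp(-r*dt) * [p * V(k+1, i) + (1-p) * V(k+1, i+1)]; then take max(V_cont, immediate exercise) for American.
  V(2,0) = exp(-r*dt) * [p*0.000000 + (1-p)*0.000000] = 0.000000; exercise = 0.000000; V(2,0) = max -> 0.000000
  V(2,1) = exp(-r*dt) * [p*0.000000 + (1-p)*17.224313] = 8.763781; exercise = 1.700000; V(2,1) = max -> 8.763781
  V(2,2) = exp(-r*dt) * [p*17.224313 + (1-p)*40.660864] = 28.937770; exercise = 30.055539; V(2,2) = max -> 30.055539
  V(1,0) = exp(-r*dt) * [p*0.000000 + (1-p)*8.763781] = 4.459037; exercise = 0.000000; V(1,0) = max -> 4.459037
  V(1,1) = exp(-r*dt) * [p*8.763781 + (1-p)*30.055539] = 19.489667; exercise = 17.224313; V(1,1) = max -> 19.489667
  V(0,0) = exp(-r*dt) * [p*4.459037 + (1-p)*19.489667] = 12.052008; exercise = 1.700000; V(0,0) = max -> 12.052008


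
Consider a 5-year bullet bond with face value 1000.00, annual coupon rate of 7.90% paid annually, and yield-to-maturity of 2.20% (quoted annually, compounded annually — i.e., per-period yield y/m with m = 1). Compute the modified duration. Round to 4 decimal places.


Answer: Modified duration = 4.3082

Derivation:
Coupon per period c = face * coupon_rate / m = 79.000000
Periods per year m = 1; per-period yield y/m = 0.022000
Number of cashflows N = 5
Cashflows (t years, CF_t, discount factor 1/(1+y/m)^(m*t), PV):
  t = 1.0000: CF_t = 79.000000, DF = 0.978474, PV = 77.299413
  t = 2.0000: CF_t = 79.000000, DF = 0.957411, PV = 75.635433
  t = 3.0000: CF_t = 79.000000, DF = 0.936801, PV = 74.007273
  t = 4.0000: CF_t = 79.000000, DF = 0.916635, PV = 72.414162
  t = 5.0000: CF_t = 1079.000000, DF = 0.896903, PV = 967.758436
Price P = sum_t PV_t = 1267.114717
First compute Macaulay numerator sum_t t * PV_t:
  t * PV_t at t = 1.0000: 77.299413
  t * PV_t at t = 2.0000: 151.270867
  t * PV_t at t = 3.0000: 222.021820
  t * PV_t at t = 4.0000: 289.656647
  t * PV_t at t = 5.0000: 4838.792179
Macaulay duration D = 5579.040926 / 1267.114717 = 4.402949
Modified duration = D / (1 + y/m) = 4.402949 / (1 + 0.022000) = 4.308169


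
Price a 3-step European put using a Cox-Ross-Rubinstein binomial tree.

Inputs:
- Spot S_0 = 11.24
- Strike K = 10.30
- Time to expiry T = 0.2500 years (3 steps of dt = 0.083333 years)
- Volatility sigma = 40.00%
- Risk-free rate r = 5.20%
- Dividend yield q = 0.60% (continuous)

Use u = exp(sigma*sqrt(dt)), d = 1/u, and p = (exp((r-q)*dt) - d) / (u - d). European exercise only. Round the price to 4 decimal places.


Answer: Price = V(0,0) = 0.4202

Derivation:
dt = T/N = 0.083333
u = exp(sigma*sqrt(dt)) = 1.122401; d = 1/u = 0.890947
p = (exp((r-q)*dt) - d) / (u - d) = 0.487758
Discount per step: exp(-r*dt) = 0.995676
Stock lattice S(k, i) with i counting down-moves:
  k=0: S(0,0) = 11.2400
  k=1: S(1,0) = 12.6158; S(1,1) = 10.0142
  k=2: S(2,0) = 14.1600; S(2,1) = 11.2400; S(2,2) = 8.9222
  k=3: S(3,0) = 15.8932; S(3,1) = 12.6158; S(3,2) = 10.0142; S(3,3) = 7.9492
Terminal payoffs V(N, i) = max(K - S_T, 0):
  V(3,0) = 0.000000; V(3,1) = 0.000000; V(3,2) = 0.285753; V(3,3) = 2.350821
Backward induction: V(k, i) = exp(-r*dt) * [p * V(k+1, i) + (1-p) * V(k+1, i+1)].
  V(2,0) = exp(-r*dt) * [p*0.000000 + (1-p)*0.000000] = 0.000000
  V(2,1) = exp(-r*dt) * [p*0.000000 + (1-p)*0.285753] = 0.145742
  V(2,2) = exp(-r*dt) * [p*0.285753 + (1-p)*2.350821] = 1.337757
  V(1,0) = exp(-r*dt) * [p*0.000000 + (1-p)*0.145742] = 0.074332
  V(1,1) = exp(-r*dt) * [p*0.145742 + (1-p)*1.337757] = 0.753071
  V(0,0) = exp(-r*dt) * [p*0.074332 + (1-p)*0.753071] = 0.420186


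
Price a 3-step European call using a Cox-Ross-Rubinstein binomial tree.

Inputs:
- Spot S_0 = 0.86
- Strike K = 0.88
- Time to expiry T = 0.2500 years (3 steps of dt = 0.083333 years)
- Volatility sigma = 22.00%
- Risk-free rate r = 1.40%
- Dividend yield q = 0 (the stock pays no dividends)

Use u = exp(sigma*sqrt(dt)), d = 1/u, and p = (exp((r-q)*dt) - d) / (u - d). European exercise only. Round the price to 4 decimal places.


dt = T/N = 0.083333
u = exp(sigma*sqrt(dt)) = 1.065569; d = 1/u = 0.938466
p = (exp((r-q)*dt) - d) / (u - d) = 0.493313
Discount per step: exp(-r*dt) = 0.998834
Stock lattice S(k, i) with i counting down-moves:
  k=0: S(0,0) = 0.8600
  k=1: S(1,0) = 0.9164; S(1,1) = 0.8071
  k=2: S(2,0) = 0.9765; S(2,1) = 0.8600; S(2,2) = 0.7574
  k=3: S(3,0) = 1.0405; S(3,1) = 0.9164; S(3,2) = 0.8071; S(3,3) = 0.7108
Terminal payoffs V(N, i) = max(S_T - K, 0):
  V(3,0) = 0.160501; V(3,1) = 0.036389; V(3,2) = 0.000000; V(3,3) = 0.000000
Backward induction: V(k, i) = exp(-r*dt) * [p * V(k+1, i) + (1-p) * V(k+1, i+1)].
  V(2,0) = exp(-r*dt) * [p*0.160501 + (1-p)*0.036389] = 0.097501
  V(2,1) = exp(-r*dt) * [p*0.036389 + (1-p)*0.000000] = 0.017930
  V(2,2) = exp(-r*dt) * [p*0.000000 + (1-p)*0.000000] = 0.000000
  V(1,0) = exp(-r*dt) * [p*0.097501 + (1-p)*0.017930] = 0.057117
  V(1,1) = exp(-r*dt) * [p*0.017930 + (1-p)*0.000000] = 0.008835
  V(0,0) = exp(-r*dt) * [p*0.057117 + (1-p)*0.008835] = 0.032615

Answer: Price = V(0,0) = 0.0326


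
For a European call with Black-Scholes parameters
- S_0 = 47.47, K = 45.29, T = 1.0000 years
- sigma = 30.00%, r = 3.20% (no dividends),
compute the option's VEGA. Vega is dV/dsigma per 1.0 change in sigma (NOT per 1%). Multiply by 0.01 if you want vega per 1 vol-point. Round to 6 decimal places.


Answer: Vega = 17.386970

Derivation:
d1 = 0.4133722500; d2 = 0.1133722500
phi(d1) = 0.3662728096; exp(-qT) = 1.0000000000; exp(-rT) = 0.9685065821
Vega = S * exp(-qT) * phi(d1) * sqrt(T) = 47.4700 * 1.0000000000 * 0.3662728096 * 1.0000000000 = 17.386970


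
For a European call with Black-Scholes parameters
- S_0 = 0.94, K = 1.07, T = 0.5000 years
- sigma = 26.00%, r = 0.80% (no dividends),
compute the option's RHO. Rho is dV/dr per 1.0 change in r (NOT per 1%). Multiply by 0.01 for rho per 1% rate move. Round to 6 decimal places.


Answer: Rho = 0.116829

Derivation:
d1 = -0.5908913459; d2 = -0.7747391091
phi(d1) = 0.3350368261; exp(-qT) = 1.0000000000; exp(-rT) = 0.9960079893
N(d2) = 0.2192469182
Rho = K*T*exp(-rT)*N(d2) = 1.0700 * 0.5000 * 0.9960079893 * 0.2192469182 = 0.116829


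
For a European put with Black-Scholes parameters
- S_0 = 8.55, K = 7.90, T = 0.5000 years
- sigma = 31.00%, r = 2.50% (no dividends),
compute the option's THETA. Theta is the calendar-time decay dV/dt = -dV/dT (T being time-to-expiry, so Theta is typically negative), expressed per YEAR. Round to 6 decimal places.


d1 = 0.5273352536; d2 = 0.3081321515
phi(d1) = 0.3471564389; exp(-qT) = 1.0000000000; exp(-rT) = 0.9875778005
Theta = -S*exp(-qT)*phi(d1)*sigma/(2*sqrt(T)) + r*K*exp(-rT)*N(-d2) - q*S*exp(-qT)*N(-d1)
N(-d1) = 0.2989803985; N(-d2) = 0.3789908887; sqrt(T) = 0.7071067812
Term 1 = -8.5500 * 1.0000000000 * 0.3471564389 * 0.3100 / (2 * 0.7071067812) = -0.6506359193
Term 2 = 0.0250 * 7.9000 * 0.9875778005 * 0.3789908887 = 0.0739208902
Term 3 = 0 (no dividend yield, q = 0)
Theta = -0.6506359193 + (0.0739208902) + (0.0000000000) = -0.576715

Answer: Theta = -0.576715


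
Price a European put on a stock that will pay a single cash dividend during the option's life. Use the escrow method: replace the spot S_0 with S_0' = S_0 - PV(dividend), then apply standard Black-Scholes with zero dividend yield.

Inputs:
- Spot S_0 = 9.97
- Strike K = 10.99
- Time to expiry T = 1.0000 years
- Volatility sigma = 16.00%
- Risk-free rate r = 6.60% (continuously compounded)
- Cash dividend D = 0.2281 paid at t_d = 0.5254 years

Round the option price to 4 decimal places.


PV(D) = D * exp(-r * t_d) = 0.2281 * 0.96591794 = 0.22032588
S_0' = S_0 - PV(D) = 9.9700 - 0.22032588 = 9.74967412
d1 = (ln(S_0'/K) + (r + sigma^2/2)*T) / (sigma*sqrt(T)) = -0.25594942
d2 = d1 - sigma*sqrt(T) = -0.41594942
exp(-rT) = 0.93613086
N(-d1) = 0.60100505; N(-d2) = 0.66127649
P = K * exp(-rT) * N(-d2) - S_0' * N(-d1) = 10.9900 * 0.93613086 * 0.66127649 - 9.74967412 * 0.60100505 = 0.9437

Answer: Price = 0.9437


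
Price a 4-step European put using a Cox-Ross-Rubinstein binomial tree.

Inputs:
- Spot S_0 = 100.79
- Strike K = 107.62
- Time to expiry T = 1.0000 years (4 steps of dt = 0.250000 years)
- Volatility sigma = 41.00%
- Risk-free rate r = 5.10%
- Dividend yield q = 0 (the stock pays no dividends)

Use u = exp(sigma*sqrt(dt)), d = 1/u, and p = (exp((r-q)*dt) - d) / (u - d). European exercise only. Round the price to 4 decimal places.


Answer: Price = V(0,0) = 17.2680

Derivation:
dt = T/N = 0.250000
u = exp(sigma*sqrt(dt)) = 1.227525; d = 1/u = 0.814647
p = (exp((r-q)*dt) - d) / (u - d) = 0.480007
Discount per step: exp(-r*dt) = 0.987331
Stock lattice S(k, i) with i counting down-moves:
  k=0: S(0,0) = 100.7900
  k=1: S(1,0) = 123.7223; S(1,1) = 82.1083
  k=2: S(2,0) = 151.8722; S(2,1) = 100.7900; S(2,2) = 66.8893
  k=3: S(3,0) = 186.4269; S(3,1) = 123.7223; S(3,2) = 82.1083; S(3,3) = 54.4912
  k=4: S(4,0) = 228.8437; S(4,1) = 151.8722; S(4,2) = 100.7900; S(4,3) = 66.8893; S(4,4) = 44.3911
Terminal payoffs V(N, i) = max(K - S_T, 0):
  V(4,0) = 0.000000; V(4,1) = 0.000000; V(4,2) = 6.830000; V(4,3) = 40.730691; V(4,4) = 63.228894
Backward induction: V(k, i) = exp(-r*dt) * [p * V(k+1, i) + (1-p) * V(k+1, i+1)].
  V(3,0) = exp(-r*dt) * [p*0.000000 + (1-p)*0.000000] = 0.000000
  V(3,1) = exp(-r*dt) * [p*0.000000 + (1-p)*6.830000] = 3.506556
  V(3,2) = exp(-r*dt) * [p*6.830000 + (1-p)*40.730691] = 24.148252
  V(3,3) = exp(-r*dt) * [p*40.730691 + (1-p)*63.228894] = 51.765360
  V(2,0) = exp(-r*dt) * [p*0.000000 + (1-p)*3.506556] = 1.800283
  V(2,1) = exp(-r*dt) * [p*3.506556 + (1-p)*24.148252] = 14.059680
  V(2,2) = exp(-r*dt) * [p*24.148252 + (1-p)*51.765360] = 38.021076
  V(1,0) = exp(-r*dt) * [p*1.800283 + (1-p)*14.059680] = 8.071510
  V(1,1) = exp(-r*dt) * [p*14.059680 + (1-p)*38.021076] = 26.183456
  V(0,0) = exp(-r*dt) * [p*8.071510 + (1-p)*26.183456] = 17.268014


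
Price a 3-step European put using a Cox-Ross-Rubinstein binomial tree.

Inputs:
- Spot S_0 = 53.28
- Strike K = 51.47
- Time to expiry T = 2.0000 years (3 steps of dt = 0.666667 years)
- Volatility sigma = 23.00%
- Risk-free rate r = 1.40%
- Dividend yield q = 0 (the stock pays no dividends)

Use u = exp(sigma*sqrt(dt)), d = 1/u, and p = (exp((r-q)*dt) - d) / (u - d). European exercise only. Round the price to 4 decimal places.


Answer: Price = V(0,0) = 5.7018

Derivation:
dt = T/N = 0.666667
u = exp(sigma*sqrt(dt)) = 1.206585; d = 1/u = 0.828785
p = (exp((r-q)*dt) - d) / (u - d) = 0.478009
Discount per step: exp(-r*dt) = 0.990710
Stock lattice S(k, i) with i counting down-moves:
  k=0: S(0,0) = 53.2800
  k=1: S(1,0) = 64.2869; S(1,1) = 44.1577
  k=2: S(2,0) = 77.5676; S(2,1) = 53.2800; S(2,2) = 36.5972
  k=3: S(3,0) = 93.5919; S(3,1) = 64.2869; S(3,2) = 44.1577; S(3,3) = 30.3312
Terminal payoffs V(N, i) = max(K - S_T, 0):
  V(3,0) = 0.000000; V(3,1) = 0.000000; V(3,2) = 7.312322; V(3,3) = 21.138755
Backward induction: V(k, i) = exp(-r*dt) * [p * V(k+1, i) + (1-p) * V(k+1, i+1)].
  V(2,0) = exp(-r*dt) * [p*0.000000 + (1-p)*0.000000] = 0.000000
  V(2,1) = exp(-r*dt) * [p*0.000000 + (1-p)*7.312322] = 3.781507
  V(2,2) = exp(-r*dt) * [p*7.312322 + (1-p)*21.138755] = 14.394617
  V(1,0) = exp(-r*dt) * [p*0.000000 + (1-p)*3.781507] = 1.955575
  V(1,1) = exp(-r*dt) * [p*3.781507 + (1-p)*14.394617] = 9.234859
  V(0,0) = exp(-r*dt) * [p*1.955575 + (1-p)*9.234859] = 5.701829


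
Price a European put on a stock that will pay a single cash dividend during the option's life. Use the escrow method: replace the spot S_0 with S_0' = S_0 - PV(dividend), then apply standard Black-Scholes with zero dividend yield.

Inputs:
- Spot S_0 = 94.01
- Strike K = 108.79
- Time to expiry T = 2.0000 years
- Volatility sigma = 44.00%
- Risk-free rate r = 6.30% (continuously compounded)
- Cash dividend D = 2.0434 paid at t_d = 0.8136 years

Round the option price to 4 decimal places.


Answer: Price = 24.9304

Derivation:
PV(D) = D * exp(-r * t_d) = 2.0434 * 0.95003467 = 1.94130085
S_0' = S_0 - PV(D) = 94.0100 - 1.94130085 = 92.06869915
d1 = (ln(S_0'/K) + (r + sigma^2/2)*T) / (sigma*sqrt(T)) = 0.24542328
d2 = d1 - sigma*sqrt(T) = -0.37683069
exp(-rT) = 0.88161485
N(-d1) = 0.40306435; N(-d2) = 0.64685028
P = K * exp(-rT) * N(-d2) - S_0' * N(-d1) = 108.7900 * 0.88161485 * 0.64685028 - 92.06869915 * 0.40306435 = 24.9304
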